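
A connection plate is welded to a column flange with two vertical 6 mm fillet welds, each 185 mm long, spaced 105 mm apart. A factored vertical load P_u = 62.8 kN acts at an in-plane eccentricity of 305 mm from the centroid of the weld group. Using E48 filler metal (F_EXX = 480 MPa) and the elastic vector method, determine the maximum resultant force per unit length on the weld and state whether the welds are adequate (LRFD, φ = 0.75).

f_max ≈ 1080 N/mm; NOT adequate

Total weld length L_w = 370 mm. Treat welds as unit-width lines.
Polar moment about centroid: J = 2[d³/12 + d(b/2)²] = 2[185³/12 + 185×52.5²] = 2075000 mm³.
Direct shear f_v = P/L_w = 62.8×10³ / 370 = 169.7 N/mm (vertical).
Torsion M = P·e = 62.8×10³ × 305 = 19154000 N·mm.
Critical point at (x, y) = (52.5, 92.5) from centroid. f_tx = M·y/J = 853.8 N/mm; f_ty = M·x/J = 484.6 N/mm.
Resultant f_max = √[f_tx² + (f_v + f_ty)²] = √[853.8² + (169.7 + 484.6)²] = 1076 N/mm.
Capacity per unit length: φr_n = 0.75 × 0.6 × 480 × (0.707 × 6) = 916.3 N/mm.
1076 > 916.3 → NOT adequate.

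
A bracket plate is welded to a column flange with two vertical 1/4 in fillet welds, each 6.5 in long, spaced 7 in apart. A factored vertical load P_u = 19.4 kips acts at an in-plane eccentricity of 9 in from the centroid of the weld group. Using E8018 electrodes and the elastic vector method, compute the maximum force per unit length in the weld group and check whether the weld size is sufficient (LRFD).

E80XX → F_EXX = 80 ksi.
Total weld length L_w = 13 in. Treat welds as unit-width lines.
Polar moment about centroid: J = 2[d³/12 + d(b/2)²] = 2[6.5³/12 + 6.5×3.5²] = 205 in³.
Direct shear f_v = P/L_w = 19.4 / 13 = 1.492 kip/in (vertical).
Torsion M = P·e = 19.4 × 9 = 174.6 kip·in.
Critical point at (x, y) = (3.5, 3.25) from centroid. f_tx = M·y/J = 2.768 kip/in; f_ty = M·x/J = 2.981 kip/in.
Resultant f_max = √[f_tx² + (f_v + f_ty)²] = √[2.768² + (1.492 + 2.981)²] = 5.26 kip/in.
Capacity per unit length: φr_n = 0.75 × 0.6 × 80 × (0.707 × 0.25) = 6.363 kip/in.
5.26 ≤ 6.363 → adequate.

f_max ≈ 5.26 kip/in; adequate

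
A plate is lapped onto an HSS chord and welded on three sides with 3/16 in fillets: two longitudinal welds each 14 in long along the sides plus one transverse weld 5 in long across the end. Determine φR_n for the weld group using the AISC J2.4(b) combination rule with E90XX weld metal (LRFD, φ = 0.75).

φR_n ≈ 177 kip

E90XX → F_EXX = 90 ksi.
t_e = 0.707 × 0.1875 = 0.1326 in.
R_nwl = 0.6 × 90 × 0.1326 × 28 = 200.4 kip (longitudinal, 2 welds).
R_nwt = 0.6 × 90 × 0.1326 × 5 = 35.79 kip (transverse, base value).
(i) R_nwl + R_nwt = 236.2 kip; (ii) 0.85 R_nwl + 1.5 R_nwt = 224.1 kip.
R_n = max = 236.2 kip [governs: (i)]; φR_n = 177.2 kip.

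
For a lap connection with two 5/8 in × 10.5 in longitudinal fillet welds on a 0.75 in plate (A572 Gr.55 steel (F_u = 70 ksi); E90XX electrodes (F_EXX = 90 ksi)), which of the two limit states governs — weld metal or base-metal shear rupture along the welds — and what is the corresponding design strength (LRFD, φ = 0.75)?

t_e = 0.707 × 0.625 = 0.4419 in; L = 21 in.
Weld metal: φR_n = 0.75 × 0.6 × 90 × 0.4419 × 21 = 375.8 kip.
Base metal (shear rupture): φR_n = 0.75 × 0.6 × 70 × 0.75 × 21 = 496.1 kip.
Governing: weld metal.

φR_n ≈ 376 kip (weld metal governs)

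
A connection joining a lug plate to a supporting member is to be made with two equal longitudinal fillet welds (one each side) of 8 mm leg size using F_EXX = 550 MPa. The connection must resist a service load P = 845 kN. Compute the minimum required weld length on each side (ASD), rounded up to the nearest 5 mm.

Throat t_e = 0.707 × 8 = 5.656 mm.
r_n/Ω = (0.6 × 550 × 5.656) / 2.0 = 933.2 N/mm = 0.9332 kN/mm.
L_req = P / (r_n/Ω) = 845 / 0.9332 = 905.4 mm total.
Per side: 905.4 / 2 = 452.7 mm.
Round up → use L = 455 mm on each side.

L = 455 mm on each side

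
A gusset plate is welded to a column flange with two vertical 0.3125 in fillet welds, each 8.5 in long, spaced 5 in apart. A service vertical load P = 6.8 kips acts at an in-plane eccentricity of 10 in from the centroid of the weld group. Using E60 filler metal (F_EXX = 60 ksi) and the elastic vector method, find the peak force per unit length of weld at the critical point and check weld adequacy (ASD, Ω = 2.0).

f_max ≈ 1.84 kip/in; adequate

Total weld length L_w = 17 in. Treat welds as unit-width lines.
Polar moment about centroid: J = 2[d³/12 + d(b/2)²] = 2[8.5³/12 + 8.5×2.5²] = 208.6 in³.
Direct shear f_v = P/L_w = 6.8 / 17 = 0.4 kip/in (vertical).
Torsion M = P·e = 6.8 × 10 = 68 kip·in.
Critical point at (x, y) = (2.5, 4.25) from centroid. f_tx = M·y/J = 1.385 kip/in; f_ty = M·x/J = 0.8149 kip/in.
Resultant f_max = √[f_tx² + (f_v + f_ty)²] = √[1.385² + (0.4 + 0.8149)²] = 1.843 kip/in.
Capacity per unit length: r_n/Ω = (1/2.0) × 0.6 × 60 × (0.707 × 0.3125) = 3.977 kip/in.
1.843 ≤ 3.977 → adequate.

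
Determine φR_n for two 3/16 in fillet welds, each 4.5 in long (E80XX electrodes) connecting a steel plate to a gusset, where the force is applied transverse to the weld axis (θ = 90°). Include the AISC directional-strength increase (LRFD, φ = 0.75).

E80XX → F_EXX = 80 ksi.
t_e = 0.707 × 0.1875 = 0.1326 in; A_we = 0.1326 × 9 = 1.193 in².
Directional factor: 1.0 + 0.5 sin^1.5(90°) = 1.5.
F_nw = 0.6 × 80 × 1.5 = 72 ksi.
φR_n = 0.75 × 72 × 1.193 = 64.43 kips.

φR_n ≈ 64.4 kips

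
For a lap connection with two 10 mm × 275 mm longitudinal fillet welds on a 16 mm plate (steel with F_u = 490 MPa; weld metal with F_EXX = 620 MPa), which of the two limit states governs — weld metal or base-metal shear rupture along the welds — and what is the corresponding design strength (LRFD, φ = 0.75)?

t_e = 0.707 × 10 = 7.07 mm; L = 550 mm.
Weld metal: φR_n = 0.75 × 0.6 × 620 × 7.07 × 550 × 10⁻³ = 1085 kN.
Base metal (shear rupture): φR_n = 0.75 × 0.6 × 490 × 16 × 550 × 10⁻³ = 1940 kN.
Governing: weld metal.

φR_n ≈ 1080 kN (weld metal governs)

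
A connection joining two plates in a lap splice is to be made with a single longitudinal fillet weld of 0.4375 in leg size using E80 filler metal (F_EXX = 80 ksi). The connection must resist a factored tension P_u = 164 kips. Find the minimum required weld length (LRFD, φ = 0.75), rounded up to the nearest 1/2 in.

Throat t_e = 0.707 × 0.4375 = 0.3093 in.
φr_n = 0.75 × 0.6 × 80 × 0.3093 = 11.14 kips/in.
L_req = P_u / φr_n = 164 / 11.14 = 14.73 in total.
Round up → use L = 15 in.

L = 15 in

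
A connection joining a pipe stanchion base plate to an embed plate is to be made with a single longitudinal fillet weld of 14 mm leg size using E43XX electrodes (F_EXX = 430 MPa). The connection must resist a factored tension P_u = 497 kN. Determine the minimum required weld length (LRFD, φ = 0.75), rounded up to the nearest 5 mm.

Throat t_e = 0.707 × 14 = 9.898 mm.
φr_n = 0.75 × 0.6 × 430 × 9.898 × 10⁻³ = 1.915 kN/mm.
L_req = P_u / φr_n = 497 / 1.915 = 259.5 mm total.
Round up → use L = 260 mm.

L = 260 mm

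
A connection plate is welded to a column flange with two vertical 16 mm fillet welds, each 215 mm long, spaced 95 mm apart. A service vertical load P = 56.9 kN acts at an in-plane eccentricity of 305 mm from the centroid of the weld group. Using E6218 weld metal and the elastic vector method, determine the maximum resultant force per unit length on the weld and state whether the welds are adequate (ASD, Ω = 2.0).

f_max ≈ 839 N/mm; adequate

E62XX → F_EXX = 620 MPa.
Total weld length L_w = 430 mm. Treat welds as unit-width lines.
Polar moment about centroid: J = 2[d³/12 + d(b/2)²] = 2[215³/12 + 215×47.5²] = 2627000 mm³.
Direct shear f_v = P/L_w = 56.9×10³ / 430 = 132.3 N/mm (vertical).
Torsion M = P·e = 56.9×10³ × 305 = 17354000 N·mm.
Critical point at (x, y) = (47.5, 107.5) from centroid. f_tx = M·y/J = 710.3 N/mm; f_ty = M·x/J = 313.8 N/mm.
Resultant f_max = √[f_tx² + (f_v + f_ty)²] = √[710.3² + (132.3 + 313.8)²] = 838.8 N/mm.
Capacity per unit length: r_n/Ω = (1/2.0) × 0.6 × 620 × (0.707 × 16) = 2104 N/mm.
838.8 ≤ 2104 → adequate.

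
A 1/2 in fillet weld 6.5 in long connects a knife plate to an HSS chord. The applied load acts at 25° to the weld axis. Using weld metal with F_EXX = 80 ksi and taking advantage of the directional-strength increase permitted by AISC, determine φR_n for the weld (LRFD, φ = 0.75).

t_e = 0.707 × 0.5 = 0.3535 in; A_we = 0.3535 × 6.5 = 2.298 in².
Directional factor: 1.0 + 0.5 sin^1.5(25°) = 1.137.
F_nw = 0.6 × 80 × 1.137 = 54.59 ksi.
φR_n = 0.75 × 54.59 × 2.298 = 94.08 kips.

φR_n ≈ 94.1 kips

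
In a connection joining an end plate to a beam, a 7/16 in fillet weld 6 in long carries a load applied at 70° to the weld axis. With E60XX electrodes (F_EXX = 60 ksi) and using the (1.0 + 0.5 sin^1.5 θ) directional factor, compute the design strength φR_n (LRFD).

t_e = 0.707 × 0.4375 = 0.3093 in; A_we = 0.3093 × 6 = 1.856 in².
Directional factor: 1.0 + 0.5 sin^1.5(70°) = 1.455.
F_nw = 0.6 × 60 × 1.455 = 52.4 ksi.
φR_n = 0.75 × 52.4 × 1.856 = 72.93 kips.

φR_n ≈ 72.9 kips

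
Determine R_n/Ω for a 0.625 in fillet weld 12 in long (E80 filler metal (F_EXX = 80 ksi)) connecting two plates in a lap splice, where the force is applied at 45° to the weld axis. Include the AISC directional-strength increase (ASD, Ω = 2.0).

R_n/Ω ≈ 165 kips

t_e = 0.707 × 0.625 = 0.4419 in; A_we = 0.4419 × 12 = 5.302 in².
Directional factor: 1.0 + 0.5 sin^1.5(45°) = 1.297.
F_nw = 0.6 × 80 × 1.297 = 62.27 ksi.
R_n/Ω = (62.27 × 5.302) / 2.0 = 165.1 kips.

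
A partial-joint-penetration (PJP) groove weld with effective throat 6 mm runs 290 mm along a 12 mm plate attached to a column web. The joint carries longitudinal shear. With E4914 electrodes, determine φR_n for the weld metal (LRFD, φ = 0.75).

φR_n ≈ 384 kN

E49XX → F_EXX = 490 MPa.
Effective throat (given) t_e = 6 mm.
A_we = 6 × 290 = 1740 mm².
F_nw = 0.6 F_EXX = 294 MPa.
φR_n = 0.75 × 294 × 1740 × 10⁻³ = 383.7 kN.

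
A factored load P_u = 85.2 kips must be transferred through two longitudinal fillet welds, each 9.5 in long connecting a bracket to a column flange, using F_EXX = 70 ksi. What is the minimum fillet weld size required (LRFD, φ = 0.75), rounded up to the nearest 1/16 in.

w = 1/4 in

Total weld length L = 19 in.
Required throat t_e = P_u / (φ × 0.6 F_EXX × L) = 85.2 / (0.75 × 0.6 × 70 × 19) = 0.1424 in.
Required leg w = t_e / 0.707 = 0.2014 in → use 1/4 in.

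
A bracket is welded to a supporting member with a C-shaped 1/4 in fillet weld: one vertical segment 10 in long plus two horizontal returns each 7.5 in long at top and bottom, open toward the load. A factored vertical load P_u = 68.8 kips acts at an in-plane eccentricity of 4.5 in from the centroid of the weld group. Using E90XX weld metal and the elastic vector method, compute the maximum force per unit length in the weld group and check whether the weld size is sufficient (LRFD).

E90XX → F_EXX = 90 ksi.
Total weld length L_w = 25 in. Treat welds as unit-width lines.
Centroid: x̄ = 2×7.5×3.75 / 25 = 2.25 in from the vertical weld.
Polar moment about centroid: J = I_x + I_y = [10³/12 + 2×7.5×5²] + [10×2.25² + 2(7.5³/12 + 7.5×1.5²)] = 613 in³.
Direct shear f_v = P/L_w = 68.8 / 25 = 2.752 kip/in (vertical).
Torsion M = P·e = 68.8 × 4.5 = 309.6 kip·in.
Critical point at (x, y) = (5.25, 5) from centroid. f_tx = M·y/J = 2.525 kip/in; f_ty = M·x/J = 2.651 kip/in.
Resultant f_max = √[f_tx² + (f_v + f_ty)²] = √[2.525² + (2.752 + 2.651)²] = 5.964 kip/in.
Capacity per unit length: φr_n = 0.75 × 0.6 × 90 × (0.707 × 0.25) = 7.158 kip/in.
5.964 ≤ 7.158 → adequate.

f_max ≈ 5.96 kip/in; adequate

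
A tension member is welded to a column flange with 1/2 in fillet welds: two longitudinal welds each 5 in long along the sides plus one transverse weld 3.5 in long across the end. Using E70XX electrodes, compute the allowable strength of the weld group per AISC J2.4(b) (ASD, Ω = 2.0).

E70XX → F_EXX = 70 ksi.
t_e = 0.707 × 0.5 = 0.3535 in.
R_nwl = 0.6 × 70 × 0.3535 × 10 = 148.5 kips (longitudinal, 2 welds).
R_nwt = 0.6 × 70 × 0.3535 × 3.5 = 51.96 kips (transverse, base value).
(i) R_nwl + R_nwt = 200.4 kips; (ii) 0.85 R_nwl + 1.5 R_nwt = 204.1 kips.
R_n = max = 204.1 kips [governs: (ii)]; R_n/Ω = 102.1 kips.

R_n/Ω ≈ 102 kips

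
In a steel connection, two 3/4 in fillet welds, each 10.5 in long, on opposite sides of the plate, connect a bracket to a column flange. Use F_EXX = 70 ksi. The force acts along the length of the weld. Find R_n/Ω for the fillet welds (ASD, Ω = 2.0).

Effective throat t_e = 0.707 × 0.75 = 0.5302 in.
Total length L = 21 in; A_we = 0.5302 × 21 = 11.14 in².
F_nw = 0.6 F_EXX = 0.6 × 70 = 42 ksi.
R_n = 42 × 11.14 = 467.7 kip; R_n/Ω = 467.7/2.0 = 233.8 kip.

R_n/Ω ≈ 234 kip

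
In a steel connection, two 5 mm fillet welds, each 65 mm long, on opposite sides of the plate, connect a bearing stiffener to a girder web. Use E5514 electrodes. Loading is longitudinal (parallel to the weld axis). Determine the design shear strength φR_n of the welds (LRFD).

φR_n ≈ 114 kN

E55XX → F_EXX = 550 MPa.
Effective throat t_e = 0.707 × 5 = 3.535 mm.
Total length L = 130 mm; A_we = 3.535 × 130 = 459.5 mm².
F_nw = 0.6 F_EXX = 0.6 × 550 = 330 MPa.
φR_n = 0.75 × 330 × 459.5 × 10⁻³ = 113.7 kN.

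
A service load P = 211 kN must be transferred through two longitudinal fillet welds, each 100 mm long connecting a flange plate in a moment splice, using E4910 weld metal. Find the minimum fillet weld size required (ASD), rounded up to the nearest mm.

E49XX → F_EXX = 490 MPa.
Total weld length L = 200 mm.
Required throat t_e = P × Ω / (0.6 F_EXX × L) = 211 × 2.0 / (0.6 × 490 × 200 × 10⁻³) = 7.177 mm.
Required leg w = t_e / 0.707 = 10.15 mm → use 11 mm.

w = 11 mm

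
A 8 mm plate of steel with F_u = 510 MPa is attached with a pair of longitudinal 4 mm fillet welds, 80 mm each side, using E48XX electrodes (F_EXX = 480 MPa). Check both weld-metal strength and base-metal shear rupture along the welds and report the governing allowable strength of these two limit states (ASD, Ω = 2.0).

t_e = 0.707 × 4 = 2.828 mm; L = 160 mm.
Weld metal: R_n/Ω = (1/2.0) × 0.6 × 480 × 2.828 × 160 × 10⁻³ = 65.16 kN.
Base metal (shear rupture): R_n/Ω = (1/2.0) × 0.6 × 510 × 8 × 160 × 10⁻³ = 195.8 kN.
Governing: weld metal.

R_n/Ω ≈ 65.2 kN (weld metal governs)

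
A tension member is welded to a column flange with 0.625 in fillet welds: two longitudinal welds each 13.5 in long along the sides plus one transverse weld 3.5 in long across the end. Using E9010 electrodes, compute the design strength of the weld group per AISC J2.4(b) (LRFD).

φR_n ≈ 546 kip

E90XX → F_EXX = 90 ksi.
t_e = 0.707 × 0.625 = 0.4419 in.
R_nwl = 0.6 × 90 × 0.4419 × 27 = 644.3 kip (longitudinal, 2 welds).
R_nwt = 0.6 × 90 × 0.4419 × 3.5 = 83.51 kip (transverse, base value).
(i) R_nwl + R_nwt = 727.8 kip; (ii) 0.85 R_nwl + 1.5 R_nwt = 672.9 kip.
R_n = max = 727.8 kip [governs: (i)]; φR_n = 545.8 kip.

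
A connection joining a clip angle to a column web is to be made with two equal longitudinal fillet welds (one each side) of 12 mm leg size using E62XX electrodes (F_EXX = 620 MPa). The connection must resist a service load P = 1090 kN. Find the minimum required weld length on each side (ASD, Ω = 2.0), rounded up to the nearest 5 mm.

Throat t_e = 0.707 × 12 = 8.484 mm.
r_n/Ω = (0.6 × 620 × 8.484) / 2.0 = 1578 N/mm = 1.578 kN/mm.
L_req = P / (r_n/Ω) = 1090 / 1.578 = 690.7 mm total.
Per side: 690.7 / 2 = 345.4 mm.
Round up → use L = 350 mm on each side.

L = 350 mm on each side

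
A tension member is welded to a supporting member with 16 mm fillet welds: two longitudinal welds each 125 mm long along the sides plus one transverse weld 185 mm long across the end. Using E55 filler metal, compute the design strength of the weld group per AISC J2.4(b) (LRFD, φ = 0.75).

φR_n ≈ 1370 kN

E55XX → F_EXX = 550 MPa.
t_e = 0.707 × 16 = 11.31 mm.
R_nwl = 0.6 × 550 × 11.31 × 250 × 10⁻³ = 933.2 kN (longitudinal, 2 welds).
R_nwt = 0.6 × 550 × 11.31 × 185 × 10⁻³ = 690.6 kN (transverse, base value).
(i) R_nwl + R_nwt = 1624 kN; (ii) 0.85 R_nwl + 1.5 R_nwt = 1829 kN.
R_n = max = 1829 kN [governs: (ii)]; φR_n = 1372 kN.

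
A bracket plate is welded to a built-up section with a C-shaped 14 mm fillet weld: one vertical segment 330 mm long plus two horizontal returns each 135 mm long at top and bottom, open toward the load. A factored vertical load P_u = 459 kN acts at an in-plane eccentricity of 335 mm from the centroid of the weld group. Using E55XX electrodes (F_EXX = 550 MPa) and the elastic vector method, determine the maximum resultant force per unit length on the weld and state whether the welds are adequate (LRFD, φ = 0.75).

Total weld length L_w = 600 mm. Treat welds as unit-width lines.
Centroid: x̄ = 2×135×67.5 / 600 = 30.38 mm from the vertical weld.
Polar moment about centroid: J = I_x + I_y = [330³/12 + 2×135×165²] + [330×30.38² + 2(135³/12 + 135×37.12²)] = 11430000 mm³.
Direct shear f_v = P/L_w = 459×10³ / 600 = 765 N/mm (vertical).
Torsion M = P·e = 459×10³ × 335 = 153760000 N·mm.
Critical point at (x, y) = (104.6, 165) from centroid. f_tx = M·y/J = 2219 N/mm; f_ty = M·x/J = 1407 N/mm.
Resultant f_max = √[f_tx² + (f_v + f_ty)²] = √[2219² + (765 + 1407)²] = 3105 N/mm.
Capacity per unit length: φr_n = 0.75 × 0.6 × 550 × (0.707 × 14) = 2450 N/mm.
3105 > 2450 → NOT adequate.

f_max ≈ 3110 N/mm; NOT adequate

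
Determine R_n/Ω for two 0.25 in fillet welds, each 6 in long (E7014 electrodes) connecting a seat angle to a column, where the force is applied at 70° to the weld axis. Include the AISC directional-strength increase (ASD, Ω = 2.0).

E70XX → F_EXX = 70 ksi.
t_e = 0.707 × 0.25 = 0.1767 in; A_we = 0.1767 × 12 = 2.121 in².
Directional factor: 1.0 + 0.5 sin^1.5(70°) = 1.455.
F_nw = 0.6 × 70 × 1.455 = 61.13 ksi.
R_n/Ω = (61.13 × 2.121) / 2.0 = 64.83 kip.

R_n/Ω ≈ 64.8 kip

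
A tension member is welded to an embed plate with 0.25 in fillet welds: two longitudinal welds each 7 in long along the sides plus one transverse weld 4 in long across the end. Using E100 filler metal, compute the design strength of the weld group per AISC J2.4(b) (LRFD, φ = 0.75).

E100XX → F_EXX = 100 ksi.
t_e = 0.707 × 0.25 = 0.1767 in.
R_nwl = 0.6 × 100 × 0.1767 × 14 = 148.5 kip (longitudinal, 2 welds).
R_nwt = 0.6 × 100 × 0.1767 × 4 = 42.42 kip (transverse, base value).
(i) R_nwl + R_nwt = 190.9 kip; (ii) 0.85 R_nwl + 1.5 R_nwt = 189.8 kip.
R_n = max = 190.9 kip [governs: (i)]; φR_n = 143.2 kip.

φR_n ≈ 143 kip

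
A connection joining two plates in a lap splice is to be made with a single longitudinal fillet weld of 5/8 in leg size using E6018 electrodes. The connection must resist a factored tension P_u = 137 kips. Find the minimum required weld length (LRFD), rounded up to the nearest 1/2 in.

E60XX → F_EXX = 60 ksi.
Throat t_e = 0.707 × 0.625 = 0.4419 in.
φr_n = 0.75 × 0.6 × 60 × 0.4419 = 11.93 kips/in.
L_req = P_u / φr_n = 137 / 11.93 = 11.48 in total.
Round up → use L = 11.5 in.

L = 11.5 in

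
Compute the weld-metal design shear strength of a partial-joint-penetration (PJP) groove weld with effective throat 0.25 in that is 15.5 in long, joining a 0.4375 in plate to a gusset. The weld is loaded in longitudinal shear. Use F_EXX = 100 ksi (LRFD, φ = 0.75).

Effective throat (given) t_e = 0.25 in.
A_we = 0.25 × 15.5 = 3.875 in².
F_nw = 0.6 F_EXX = 60 ksi.
φR_n = 0.75 × 60 × 3.875 = 174.4 kip.

φR_n ≈ 174 kip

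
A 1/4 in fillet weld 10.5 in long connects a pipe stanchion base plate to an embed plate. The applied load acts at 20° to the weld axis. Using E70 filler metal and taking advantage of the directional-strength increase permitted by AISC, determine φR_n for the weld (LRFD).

φR_n ≈ 64.3 kips

E70XX → F_EXX = 70 ksi.
t_e = 0.707 × 0.25 = 0.1767 in; A_we = 0.1767 × 10.5 = 1.856 in².
Directional factor: 1.0 + 0.5 sin^1.5(20°) = 1.1.
F_nw = 0.6 × 70 × 1.1 = 46.2 ksi.
φR_n = 0.75 × 46.2 × 1.856 = 64.31 kips.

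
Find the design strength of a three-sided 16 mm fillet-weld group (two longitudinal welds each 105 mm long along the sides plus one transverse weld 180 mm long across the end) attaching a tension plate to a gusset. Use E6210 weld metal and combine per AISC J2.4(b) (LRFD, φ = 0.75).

E62XX → F_EXX = 620 MPa.
t_e = 0.707 × 16 = 11.31 mm.
R_nwl = 0.6 × 620 × 11.31 × 210 × 10⁻³ = 883.7 kN (longitudinal, 2 welds).
R_nwt = 0.6 × 620 × 11.31 × 180 × 10⁻³ = 757.5 kN (transverse, base value).
(i) R_nwl + R_nwt = 1641 kN; (ii) 0.85 R_nwl + 1.5 R_nwt = 1887 kN.
R_n = max = 1887 kN [governs: (ii)]; φR_n = 1415 kN.

φR_n ≈ 1420 kN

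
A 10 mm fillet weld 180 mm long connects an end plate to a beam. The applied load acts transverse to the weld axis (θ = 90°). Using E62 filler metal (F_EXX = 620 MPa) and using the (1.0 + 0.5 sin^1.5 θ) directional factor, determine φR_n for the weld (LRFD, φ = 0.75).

t_e = 0.707 × 10 = 7.07 mm; A_we = 7.07 × 180 = 1273 mm².
Directional factor: 1.0 + 0.5 sin^1.5(90°) = 1.5.
F_nw = 0.6 × 620 × 1.5 = 558 MPa.
φR_n = 0.75 × 558 × 1273 × 10⁻³ = 532.6 kN.

φR_n ≈ 533 kN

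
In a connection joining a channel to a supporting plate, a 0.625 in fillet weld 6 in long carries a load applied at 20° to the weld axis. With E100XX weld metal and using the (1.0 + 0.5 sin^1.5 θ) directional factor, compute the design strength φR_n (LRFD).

E100XX → F_EXX = 100 ksi.
t_e = 0.707 × 0.625 = 0.4419 in; A_we = 0.4419 × 6 = 2.651 in².
Directional factor: 1.0 + 0.5 sin^1.5(20°) = 1.1.
F_nw = 0.6 × 100 × 1.1 = 66 ksi.
φR_n = 0.75 × 66 × 2.651 = 131.2 kips.

φR_n ≈ 131 kips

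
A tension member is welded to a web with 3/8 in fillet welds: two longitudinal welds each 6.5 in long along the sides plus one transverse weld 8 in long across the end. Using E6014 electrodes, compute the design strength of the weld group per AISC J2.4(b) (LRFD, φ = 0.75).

E60XX → F_EXX = 60 ksi.
t_e = 0.707 × 0.375 = 0.2651 in.
R_nwl = 0.6 × 60 × 0.2651 × 13 = 124.1 kip (longitudinal, 2 welds).
R_nwt = 0.6 × 60 × 0.2651 × 8 = 76.36 kip (transverse, base value).
(i) R_nwl + R_nwt = 200.4 kip; (ii) 0.85 R_nwl + 1.5 R_nwt = 220 kip.
R_n = max = 220 kip [governs: (ii)]; φR_n = 165 kip.

φR_n ≈ 165 kip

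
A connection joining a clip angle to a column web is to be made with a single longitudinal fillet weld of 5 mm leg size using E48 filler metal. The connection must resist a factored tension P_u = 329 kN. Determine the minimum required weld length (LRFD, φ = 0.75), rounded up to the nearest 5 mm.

E48XX → F_EXX = 480 MPa.
Throat t_e = 0.707 × 5 = 3.535 mm.
φr_n = 0.75 × 0.6 × 480 × 3.535 × 10⁻³ = 0.7636 kN/mm.
L_req = P_u / φr_n = 329 / 0.7636 = 430.9 mm total.
Round up → use L = 435 mm.

L = 435 mm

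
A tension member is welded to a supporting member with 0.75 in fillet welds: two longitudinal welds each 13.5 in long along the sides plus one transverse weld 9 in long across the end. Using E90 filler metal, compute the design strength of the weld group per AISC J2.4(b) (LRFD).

φR_n ≈ 783 kips

E90XX → F_EXX = 90 ksi.
t_e = 0.707 × 0.75 = 0.5302 in.
R_nwl = 0.6 × 90 × 0.5302 × 27 = 773.1 kips (longitudinal, 2 welds).
R_nwt = 0.6 × 90 × 0.5302 × 9 = 257.7 kips (transverse, base value).
(i) R_nwl + R_nwt = 1031 kips; (ii) 0.85 R_nwl + 1.5 R_nwt = 1044 kips.
R_n = max = 1044 kips [governs: (ii)]; φR_n = 782.8 kips.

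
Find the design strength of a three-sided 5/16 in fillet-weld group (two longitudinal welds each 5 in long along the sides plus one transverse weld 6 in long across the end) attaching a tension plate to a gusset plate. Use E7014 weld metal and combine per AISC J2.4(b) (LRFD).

φR_n ≈ 122 kip

E70XX → F_EXX = 70 ksi.
t_e = 0.707 × 0.3125 = 0.2209 in.
R_nwl = 0.6 × 70 × 0.2209 × 10 = 92.79 kip (longitudinal, 2 welds).
R_nwt = 0.6 × 70 × 0.2209 × 6 = 55.68 kip (transverse, base value).
(i) R_nwl + R_nwt = 148.5 kip; (ii) 0.85 R_nwl + 1.5 R_nwt = 162.4 kip.
R_n = max = 162.4 kip [governs: (ii)]; φR_n = 121.8 kip.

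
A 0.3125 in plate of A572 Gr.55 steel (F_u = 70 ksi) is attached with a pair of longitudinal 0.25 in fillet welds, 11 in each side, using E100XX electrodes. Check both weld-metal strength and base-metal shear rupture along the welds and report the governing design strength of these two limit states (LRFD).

E100XX → F_EXX = 100 ksi.
t_e = 0.707 × 0.25 = 0.1767 in; L = 22 in.
Weld metal: φR_n = 0.75 × 0.6 × 100 × 0.1767 × 22 = 175 kips.
Base metal (shear rupture): φR_n = 0.75 × 0.6 × 70 × 0.3125 × 22 = 216.6 kips.
Governing: weld metal.

φR_n ≈ 175 kips (weld metal governs)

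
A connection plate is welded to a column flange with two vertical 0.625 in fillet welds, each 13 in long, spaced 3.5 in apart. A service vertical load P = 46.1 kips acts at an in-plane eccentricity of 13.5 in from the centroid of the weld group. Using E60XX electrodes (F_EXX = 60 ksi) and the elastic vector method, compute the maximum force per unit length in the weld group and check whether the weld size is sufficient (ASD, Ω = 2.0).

f_max ≈ 10 kip/in; NOT adequate

Total weld length L_w = 26 in. Treat welds as unit-width lines.
Polar moment about centroid: J = 2[d³/12 + d(b/2)²] = 2[13³/12 + 13×1.75²] = 445.8 in³.
Direct shear f_v = P/L_w = 46.1 / 26 = 1.773 kip/in (vertical).
Torsion M = P·e = 46.1 × 13.5 = 622.35 kip·in.
Critical point at (x, y) = (1.75, 6.5) from centroid. f_tx = M·y/J = 9.074 kip/in; f_ty = M·x/J = 2.443 kip/in.
Resultant f_max = √[f_tx² + (f_v + f_ty)²] = √[9.074² + (1.773 + 2.443)²] = 10.01 kip/in.
Capacity per unit length: r_n/Ω = (1/2.0) × 0.6 × 60 × (0.707 × 0.625) = 7.954 kip/in.
10.01 > 7.954 → NOT adequate.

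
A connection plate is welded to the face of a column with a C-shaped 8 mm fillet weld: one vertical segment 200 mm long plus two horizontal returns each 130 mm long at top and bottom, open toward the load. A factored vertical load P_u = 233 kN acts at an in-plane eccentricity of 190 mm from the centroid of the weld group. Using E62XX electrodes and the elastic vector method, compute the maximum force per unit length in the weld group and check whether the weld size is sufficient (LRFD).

f_max ≈ 1860 N/mm; NOT adequate

E62XX → F_EXX = 620 MPa.
Total weld length L_w = 460 mm. Treat welds as unit-width lines.
Centroid: x̄ = 2×130×65 / 460 = 36.74 mm from the vertical weld.
Polar moment about centroid: J = I_x + I_y = [200³/12 + 2×130×100²] + [200×36.74² + 2(130³/12 + 130×28.26²)] = 4110000 mm³.
Direct shear f_v = P/L_w = 233×10³ / 460 = 506.5 N/mm (vertical).
Torsion M = P·e = 233×10³ × 190 = 44270000 N·mm.
Critical point at (x, y) = (93.26, 100) from centroid. f_tx = M·y/J = 1077 N/mm; f_ty = M·x/J = 1004 N/mm.
Resultant f_max = √[f_tx² + (f_v + f_ty)²] = √[1077² + (506.5 + 1004)²] = 1856 N/mm.
Capacity per unit length: φr_n = 0.75 × 0.6 × 620 × (0.707 × 8) = 1578 N/mm.
1856 > 1578 → NOT adequate.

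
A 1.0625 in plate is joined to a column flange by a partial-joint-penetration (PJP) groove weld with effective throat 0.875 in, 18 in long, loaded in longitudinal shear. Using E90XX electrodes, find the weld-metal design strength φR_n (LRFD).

φR_n ≈ 638 kips

E90XX → F_EXX = 90 ksi.
Effective throat (given) t_e = 0.875 in.
A_we = 0.875 × 18 = 15.75 in².
F_nw = 0.6 F_EXX = 54 ksi.
φR_n = 0.75 × 54 × 15.75 = 637.9 kips.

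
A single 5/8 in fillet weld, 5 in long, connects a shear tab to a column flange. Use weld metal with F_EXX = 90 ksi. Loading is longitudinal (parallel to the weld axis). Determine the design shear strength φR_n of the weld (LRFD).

φR_n ≈ 89.5 kip

Effective throat t_e = 0.707 × 0.625 = 0.4419 in.
Total length L = 5 in; A_we = 0.4419 × 5 = 2.209 in².
F_nw = 0.6 F_EXX = 0.6 × 90 = 54 ksi.
φR_n = 0.75 × 54 × 2.209 = 89.48 kip.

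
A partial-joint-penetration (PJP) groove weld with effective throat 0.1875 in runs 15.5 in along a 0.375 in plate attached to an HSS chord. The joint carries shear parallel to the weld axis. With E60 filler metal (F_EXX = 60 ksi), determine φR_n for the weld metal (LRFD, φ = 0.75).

φR_n ≈ 78.5 kips

Effective throat (given) t_e = 0.1875 in.
A_we = 0.1875 × 15.5 = 2.906 in².
F_nw = 0.6 F_EXX = 36 ksi.
φR_n = 0.75 × 36 × 2.906 = 78.47 kips.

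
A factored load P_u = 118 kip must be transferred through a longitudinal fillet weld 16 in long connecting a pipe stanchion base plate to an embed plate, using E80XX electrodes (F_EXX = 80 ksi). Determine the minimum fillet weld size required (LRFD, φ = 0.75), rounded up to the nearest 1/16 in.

Total weld length L = 16 in.
Required throat t_e = P_u / (φ × 0.6 F_EXX × L) = 118 / (0.75 × 0.6 × 80 × 16) = 0.2049 in.
Required leg w = t_e / 0.707 = 0.2898 in → use 5/16 in.

w = 5/16 in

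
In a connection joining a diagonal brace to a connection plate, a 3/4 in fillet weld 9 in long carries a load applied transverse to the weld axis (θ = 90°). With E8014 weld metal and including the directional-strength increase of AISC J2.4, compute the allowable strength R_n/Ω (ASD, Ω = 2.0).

R_n/Ω ≈ 172 kips

E80XX → F_EXX = 80 ksi.
t_e = 0.707 × 0.75 = 0.5302 in; A_we = 0.5302 × 9 = 4.772 in².
Directional factor: 1.0 + 0.5 sin^1.5(90°) = 1.5.
F_nw = 0.6 × 80 × 1.5 = 72 ksi.
R_n/Ω = (72 × 4.772) / 2.0 = 171.8 kips.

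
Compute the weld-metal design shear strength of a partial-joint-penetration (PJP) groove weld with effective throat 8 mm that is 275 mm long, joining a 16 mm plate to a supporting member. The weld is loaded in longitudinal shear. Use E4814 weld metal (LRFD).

E48XX → F_EXX = 480 MPa.
Effective throat (given) t_e = 8 mm.
A_we = 8 × 275 = 2200 mm².
F_nw = 0.6 F_EXX = 288 MPa.
φR_n = 0.75 × 288 × 2200 × 10⁻³ = 475.2 kN.

φR_n ≈ 475 kN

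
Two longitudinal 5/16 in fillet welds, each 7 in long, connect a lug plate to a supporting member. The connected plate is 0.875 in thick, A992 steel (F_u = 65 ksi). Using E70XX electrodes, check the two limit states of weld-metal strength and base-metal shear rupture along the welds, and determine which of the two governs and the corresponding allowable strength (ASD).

R_n/Ω ≈ 65 kips (weld metal governs)

E70XX → F_EXX = 70 ksi.
t_e = 0.707 × 0.3125 = 0.2209 in; L = 14 in.
Weld metal: R_n/Ω = (1/2.0) × 0.6 × 70 × 0.2209 × 14 = 64.96 kips.
Base metal (shear rupture): R_n/Ω = (1/2.0) × 0.6 × 65 × 0.875 × 14 = 238.9 kips.
Governing: weld metal.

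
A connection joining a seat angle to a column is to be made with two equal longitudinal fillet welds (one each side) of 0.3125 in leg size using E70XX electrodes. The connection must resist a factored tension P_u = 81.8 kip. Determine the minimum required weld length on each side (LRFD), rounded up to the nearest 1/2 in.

E70XX → F_EXX = 70 ksi.
Throat t_e = 0.707 × 0.3125 = 0.2209 in.
φr_n = 0.75 × 0.6 × 70 × 0.2209 = 6.96 kip/in.
L_req = P_u / φr_n = 81.8 / 6.96 = 11.75 in total.
Per side: 11.75 / 2 = 5.877 in.
Round up → use L = 6 in on each side.

L = 6 in on each side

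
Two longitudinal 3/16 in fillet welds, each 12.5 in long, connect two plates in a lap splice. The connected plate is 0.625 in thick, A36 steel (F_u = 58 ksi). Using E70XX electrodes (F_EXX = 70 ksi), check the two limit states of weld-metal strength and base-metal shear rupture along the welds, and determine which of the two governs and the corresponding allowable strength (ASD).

R_n/Ω ≈ 69.6 kip (weld metal governs)

t_e = 0.707 × 0.1875 = 0.1326 in; L = 25 in.
Weld metal: R_n/Ω = (1/2.0) × 0.6 × 70 × 0.1326 × 25 = 69.6 kip.
Base metal (shear rupture): R_n/Ω = (1/2.0) × 0.6 × 58 × 0.625 × 25 = 271.9 kip.
Governing: weld metal.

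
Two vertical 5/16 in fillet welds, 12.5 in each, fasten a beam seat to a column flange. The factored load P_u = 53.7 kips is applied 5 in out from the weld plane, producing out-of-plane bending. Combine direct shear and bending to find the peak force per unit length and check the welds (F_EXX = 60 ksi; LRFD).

L_w = 2 × 12.5 = 25 in; section modulus (unit throat) S = 2 × L²/6 = 52.08 in².
Direct shear f_v = P/L_w = 53.7/25 = 2.148 kip/in.
Moment M = P × e = 53.7 × 5 = 268.5 kip·in; bending f_b = M/S = 5.155 kip/in.
f_max = √(f_v² + f_b²) = √(2.148² + 5.155²) = 5.585 kip/in.
φr_n = 0.75 × 0.6 × 60 × (0.707 × 0.3125) = 5.965 kip/in → adequate.

f_max ≈ 5.58 kip/in; adequate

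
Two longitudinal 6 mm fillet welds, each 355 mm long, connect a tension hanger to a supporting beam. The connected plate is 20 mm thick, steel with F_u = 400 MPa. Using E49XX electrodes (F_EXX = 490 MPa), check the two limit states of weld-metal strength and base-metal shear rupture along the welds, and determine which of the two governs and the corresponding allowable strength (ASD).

t_e = 0.707 × 6 = 4.242 mm; L = 710 mm.
Weld metal: R_n/Ω = (1/2.0) × 0.6 × 490 × 4.242 × 710 × 10⁻³ = 442.7 kN.
Base metal (shear rupture): R_n/Ω = (1/2.0) × 0.6 × 400 × 20 × 710 × 10⁻³ = 1704 kN.
Governing: weld metal.

R_n/Ω ≈ 443 kN (weld metal governs)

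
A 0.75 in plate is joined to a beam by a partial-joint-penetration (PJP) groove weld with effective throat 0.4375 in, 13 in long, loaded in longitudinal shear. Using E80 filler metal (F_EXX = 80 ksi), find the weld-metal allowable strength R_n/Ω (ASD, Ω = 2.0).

Effective throat (given) t_e = 0.4375 in.
A_we = 0.4375 × 13 = 5.688 in².
F_nw = 0.6 F_EXX = 48 ksi.
R_n/Ω = (48 × 5.688) / 2.0 = 136.5 kips.

R_n/Ω ≈ 136 kips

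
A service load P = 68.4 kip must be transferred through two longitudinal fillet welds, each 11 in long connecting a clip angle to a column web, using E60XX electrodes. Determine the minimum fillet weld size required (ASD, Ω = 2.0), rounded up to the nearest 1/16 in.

w = 1/4 in

E60XX → F_EXX = 60 ksi.
Total weld length L = 22 in.
Required throat t_e = P × Ω / (0.6 F_EXX × L) = 68.4 × 2.0 / (0.6 × 60 × 22) = 0.1727 in.
Required leg w = t_e / 0.707 = 0.2443 in → use 1/4 in.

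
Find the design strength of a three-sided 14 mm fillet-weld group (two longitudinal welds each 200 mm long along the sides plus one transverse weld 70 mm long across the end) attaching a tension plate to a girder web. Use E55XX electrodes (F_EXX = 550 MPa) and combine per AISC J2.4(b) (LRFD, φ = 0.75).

φR_n ≈ 1150 kN

t_e = 0.707 × 14 = 9.898 mm.
R_nwl = 0.6 × 550 × 9.898 × 400 × 10⁻³ = 1307 kN (longitudinal, 2 welds).
R_nwt = 0.6 × 550 × 9.898 × 70 × 10⁻³ = 228.6 kN (transverse, base value).
(i) R_nwl + R_nwt = 1535 kN; (ii) 0.85 R_nwl + 1.5 R_nwt = 1454 kN.
R_n = max = 1535 kN [governs: (i)]; φR_n = 1151 kN.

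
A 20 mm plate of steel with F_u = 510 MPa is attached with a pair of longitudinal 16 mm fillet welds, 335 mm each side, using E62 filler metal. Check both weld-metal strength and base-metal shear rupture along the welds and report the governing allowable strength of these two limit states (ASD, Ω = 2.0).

E62XX → F_EXX = 620 MPa.
t_e = 0.707 × 16 = 11.31 mm; L = 670 mm.
Weld metal: R_n/Ω = (1/2.0) × 0.6 × 620 × 11.31 × 670 × 10⁻³ = 1410 kN.
Base metal (shear rupture): R_n/Ω = (1/2.0) × 0.6 × 510 × 20 × 670 × 10⁻³ = 2050 kN.
Governing: weld metal.

R_n/Ω ≈ 1410 kN (weld metal governs)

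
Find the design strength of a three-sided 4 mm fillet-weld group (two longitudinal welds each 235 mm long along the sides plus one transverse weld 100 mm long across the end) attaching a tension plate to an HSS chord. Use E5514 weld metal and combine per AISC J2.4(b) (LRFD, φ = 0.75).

φR_n ≈ 399 kN

E55XX → F_EXX = 550 MPa.
t_e = 0.707 × 4 = 2.828 mm.
R_nwl = 0.6 × 550 × 2.828 × 470 × 10⁻³ = 438.6 kN (longitudinal, 2 welds).
R_nwt = 0.6 × 550 × 2.828 × 100 × 10⁻³ = 93.32 kN (transverse, base value).
(i) R_nwl + R_nwt = 531.9 kN; (ii) 0.85 R_nwl + 1.5 R_nwt = 512.8 kN.
R_n = max = 531.9 kN [governs: (i)]; φR_n = 399 kN.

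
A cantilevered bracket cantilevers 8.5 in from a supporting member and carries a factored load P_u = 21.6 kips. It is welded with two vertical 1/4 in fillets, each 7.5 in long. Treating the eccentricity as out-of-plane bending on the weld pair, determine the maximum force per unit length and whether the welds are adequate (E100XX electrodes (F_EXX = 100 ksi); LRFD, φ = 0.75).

f_max ≈ 9.9 kip/in; NOT adequate

L_w = 2 × 7.5 = 15 in; section modulus (unit throat) S = 2 × L²/6 = 18.75 in².
Direct shear f_v = P/L_w = 21.6/15 = 1.44 kip/in.
Moment M = P × e = 21.6 × 8.5 = 183.6 kip·in; bending f_b = M/S = 9.792 kip/in.
f_max = √(f_v² + f_b²) = √(1.44² + 9.792²) = 9.897 kip/in.
φr_n = 0.75 × 0.6 × 100 × (0.707 × 0.25) = 7.954 kip/in → NOT adequate.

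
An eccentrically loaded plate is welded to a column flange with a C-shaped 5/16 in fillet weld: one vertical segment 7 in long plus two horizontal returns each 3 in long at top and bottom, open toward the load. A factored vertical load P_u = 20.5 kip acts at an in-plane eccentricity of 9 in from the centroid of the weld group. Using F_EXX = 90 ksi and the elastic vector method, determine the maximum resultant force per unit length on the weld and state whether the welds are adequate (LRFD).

Total weld length L_w = 13 in. Treat welds as unit-width lines.
Centroid: x̄ = 2×3×1.5 / 13 = 0.6923 in from the vertical weld.
Polar moment about centroid: J = I_x + I_y = [7³/12 + 2×3×3.5²] + [7×0.6923² + 2(3³/12 + 3×0.8077²)] = 113.9 in³.
Direct shear f_v = P/L_w = 20.5 / 13 = 1.577 kip/in (vertical).
Torsion M = P·e = 20.5 × 9 = 184.5 kip·in.
Critical point at (x, y) = (2.308, 3.5) from centroid. f_tx = M·y/J = 5.672 kip/in; f_ty = M·x/J = 3.74 kip/in.
Resultant f_max = √[f_tx² + (f_v + f_ty)²] = √[5.672² + (1.577 + 3.74)²] = 7.774 kip/in.
Capacity per unit length: φr_n = 0.75 × 0.6 × 90 × (0.707 × 0.3125) = 8.948 kip/in.
7.774 ≤ 8.948 → adequate.

f_max ≈ 7.77 kip/in; adequate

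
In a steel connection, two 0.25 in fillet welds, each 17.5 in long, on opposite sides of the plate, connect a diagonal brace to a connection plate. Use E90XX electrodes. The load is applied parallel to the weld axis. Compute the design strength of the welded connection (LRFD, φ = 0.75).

φR_n ≈ 251 kips

E90XX → F_EXX = 90 ksi.
Effective throat t_e = 0.707 × 0.25 = 0.1767 in.
Total length L = 35 in; A_we = 0.1767 × 35 = 6.186 in².
F_nw = 0.6 F_EXX = 0.6 × 90 = 54 ksi.
φR_n = 0.75 × 54 × 6.186 = 250.5 kips.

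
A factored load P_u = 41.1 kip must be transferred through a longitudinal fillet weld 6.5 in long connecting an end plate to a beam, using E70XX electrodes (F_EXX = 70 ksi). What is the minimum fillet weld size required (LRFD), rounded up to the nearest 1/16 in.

Total weld length L = 6.5 in.
Required throat t_e = P_u / (φ × 0.6 F_EXX × L) = 41.1 / (0.75 × 0.6 × 70 × 6.5) = 0.2007 in.
Required leg w = t_e / 0.707 = 0.2839 in → use 5/16 in.

w = 5/16 in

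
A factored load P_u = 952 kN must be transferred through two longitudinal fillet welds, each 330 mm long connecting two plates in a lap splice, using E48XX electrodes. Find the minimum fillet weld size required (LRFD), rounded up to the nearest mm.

E48XX → F_EXX = 480 MPa.
Total weld length L = 660 mm.
Required throat t_e = P_u / (φ × 0.6 F_EXX × L) = 952 / (0.75 × 0.6 × 480 × 660 × 10⁻³) = 6.678 mm.
Required leg w = t_e / 0.707 = 9.445 mm → use 10 mm.

w = 10 mm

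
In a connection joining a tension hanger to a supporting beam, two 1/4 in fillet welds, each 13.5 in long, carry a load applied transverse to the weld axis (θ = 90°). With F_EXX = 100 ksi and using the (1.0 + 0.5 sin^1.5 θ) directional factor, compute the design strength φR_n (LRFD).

t_e = 0.707 × 0.25 = 0.1767 in; A_we = 0.1767 × 27 = 4.772 in².
Directional factor: 1.0 + 0.5 sin^1.5(90°) = 1.5.
F_nw = 0.6 × 100 × 1.5 = 90 ksi.
φR_n = 0.75 × 90 × 4.772 = 322.1 kip.

φR_n ≈ 322 kip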